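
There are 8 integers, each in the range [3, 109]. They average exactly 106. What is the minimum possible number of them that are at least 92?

The total is 8 × 106 = 848.
Each value short of 92 is at most 91, costing at least 109 − 91 = 18 against the maximum total of 872.
We can afford to lose at most 872 − 848 = 24, so at most ⌊24/18⌋ = 1 fall short, and at least 7 are ≥ 92.
Exactly 7 works: 7 values at 109 and 1 at 91 total 854; lower one of the high values by 6 (still ≥ 92) to hit 848.

7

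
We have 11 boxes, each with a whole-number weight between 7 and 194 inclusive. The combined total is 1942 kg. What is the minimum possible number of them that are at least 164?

5

If only k of them are at least 164, the other 11 − k are at most 163, so the total is at most k·194 + (11 − k)·163.
This must reach 1942, so k·194 + (11 − k)·163 ≥ 1942, giving k ≥ 5.
Exactly 5 works: 5 values at 194 and 6 at 163 total 1948; lower one of the high values by 6 (still ≥ 164) to hit 1942.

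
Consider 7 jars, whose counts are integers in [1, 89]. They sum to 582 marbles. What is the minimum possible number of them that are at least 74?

5

Suppose at most 7 − j of them reach 74; then j values are ≤ 73 and the rest ≤ 89.
The total is then ≤ 73·j + 89·(7 − j) = 623 − 16j. For this to be ≥ 582 we need j ≤ 2, so at least 7 − 2 = 5 must reach 74.
Exactly 5 works: 5 values at 89 and 2 at 73 total 591; lower one of the high values by 9 (still ≥ 74) to hit 582.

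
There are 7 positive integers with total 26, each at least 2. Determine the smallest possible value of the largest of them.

Some value must be at least ⌈26/7⌉ = 4, since 7 × 3 = 21 < 26.
Equality holds with 5 values of 4 and 2 values of 3.

4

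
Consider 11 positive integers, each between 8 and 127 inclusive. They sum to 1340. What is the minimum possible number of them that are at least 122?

If only k of them are at least 122, the other 11 − k are at most 121, so the total is at most k·127 + (11 − k)·121.
This must reach 1340, so k·127 + (11 − k)·121 ≥ 1340, giving k ≥ 2.
Exactly 2 works: 2 values at 127 and 9 at 121 total 1343; lower one of the high values by 3 (still ≥ 122) to hit 1340.

2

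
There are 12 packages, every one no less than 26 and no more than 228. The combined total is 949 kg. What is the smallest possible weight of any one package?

26

Minimizing one value means maximizing the remaining 11.
The other 11 can take up 11 × 228 = 2508 ≥ 949 − 26, so one package can sit at its floor of 26.
Achievable: one at 26 and the other 11 totalling 923, which fits since 11 × 26 ≤ 923 ≤ 11 × 228.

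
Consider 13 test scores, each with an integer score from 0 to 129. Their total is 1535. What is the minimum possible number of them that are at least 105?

Suppose at most 13 − j of them reach 105; then j values are ≤ 104 and the rest ≤ 129.
The total is then ≤ 104·j + 129·(13 − j) = 1677 − 25j. For this to be ≥ 1535 we need j ≤ 5, so at least 13 − 5 = 8 must reach 105.
Exactly 8 works: 8 values at 129 and 5 at 104 total 1552; lower one of the high values by 17 (still ≥ 105) to hit 1535.

8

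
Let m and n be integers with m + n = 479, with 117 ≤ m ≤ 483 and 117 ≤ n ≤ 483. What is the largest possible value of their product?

57360

With m + n fixed, mn peaks when the two are closest together.
Taking m = 239 and n = 240 (both in [117, 483]) gives mn = 57360.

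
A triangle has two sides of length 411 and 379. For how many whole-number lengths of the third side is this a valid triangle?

The triangle inequality gives |411 − 379| < c < 411 + 379, i.e. 32 < c < 790.
So c can be any integer from 33 to 789: 757 values.

757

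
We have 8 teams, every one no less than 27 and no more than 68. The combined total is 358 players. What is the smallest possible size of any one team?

27

To make one team as small as possible, make the other 7 as large as possible.
The other 7 can take up 7 × 68 = 476 ≥ 358 − 27, so one team can sit at its floor of 27.
Achievable: one at 27 and the other 7 totalling 331, which fits since 7 × 27 ≤ 331 ≤ 7 × 68.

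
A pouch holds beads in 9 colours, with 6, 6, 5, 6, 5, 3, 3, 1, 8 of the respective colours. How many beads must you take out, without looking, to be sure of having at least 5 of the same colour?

In the worst case you take as many as possible of each colour without reaching 5: 4 + 4 + 4 + 4 + 4 + 3 + 3 + 1 + 4 = 31.
The next one must give 5 of some colour, so 31 + 1 = 32.

32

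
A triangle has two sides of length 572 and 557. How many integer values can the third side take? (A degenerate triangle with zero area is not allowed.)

1113

The triangle inequality gives |572 − 557| < c < 572 + 557, i.e. 15 < c < 1129.
So c can be any integer from 16 to 1128: 1113 values.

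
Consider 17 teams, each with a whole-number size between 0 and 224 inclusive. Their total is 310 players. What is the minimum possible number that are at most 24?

5

Let j be the number exceeding 24. Then the total is ≥ 25·j + 0·(17 − j) = 0 + 25j.
So 25j ≤ 310 and j ≤ 12; hence at least 17 − 12 = 5 are ≤ 24.
Exactly 5 works: 5 values at 0 and 12 at 25 total 300; raise one of the low values by 10 (still ≤ 24) to hit 310.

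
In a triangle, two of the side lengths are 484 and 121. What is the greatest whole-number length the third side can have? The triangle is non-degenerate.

The third side must be less than 484 + 121 = 605.
The largest integer below 605 is 604.

604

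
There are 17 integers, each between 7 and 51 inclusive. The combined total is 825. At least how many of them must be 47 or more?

If only k of them are at least 47, the other 17 − k are at most 46, so the total is at most k·51 + (17 − k)·46.
This must reach 825, so k·51 + (17 − k)·46 ≥ 825, giving k ≥ 9.
Exactly 9 works: 9 values at 51 and 8 at 46 total 827; lower one of the high values by 2 (still ≥ 47) to hit 825.

9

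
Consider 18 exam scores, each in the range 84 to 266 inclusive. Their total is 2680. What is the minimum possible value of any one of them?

84

Minimizing one value means maximizing the remaining 17.
The other 17 can take up 17 × 266 = 4522 ≥ 2680 − 84, so one score can sit at its floor of 84.
Achievable: one at 84 and the other 17 totalling 2596, which fits since 17 × 84 ≤ 2596 ≤ 17 × 266.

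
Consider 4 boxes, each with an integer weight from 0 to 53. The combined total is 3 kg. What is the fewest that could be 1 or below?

Each value above 1 is at least 2, contributing at least 2 − 0 = 2 above the floor 0.
The sum exceeds the floor total 0 by 3, so at most ⌊3/2⌋ = 1 exceed 1, and at least 3 are ≤ 1.
Exactly 3 works: 3 values at 0 and 1 at 2 total 2; raise one of the low values by 1 (still ≤ 1) to hit 3.

3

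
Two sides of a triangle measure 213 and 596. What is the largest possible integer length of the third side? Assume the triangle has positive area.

The third side must be less than 213 + 596 = 809.
The largest integer below 809 is 808.

808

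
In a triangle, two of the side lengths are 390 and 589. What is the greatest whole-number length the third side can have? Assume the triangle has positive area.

978

The third side must be less than 390 + 589 = 979.
The largest integer below 979 is 978.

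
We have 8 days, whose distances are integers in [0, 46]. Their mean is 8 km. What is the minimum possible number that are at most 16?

The total is 8 × 8 = 64.
Let j be the number exceeding 16. Then the total is ≥ 17·j + 0·(8 − j) = 0 + 17j.
So 17j ≤ 64 and j ≤ 3; hence at least 8 − 3 = 5 are ≤ 16.
Exactly 5 works: 5 values at 0 and 3 at 17 total 51; raise one of the low values by 13 (still ≤ 16) to hit 64.

5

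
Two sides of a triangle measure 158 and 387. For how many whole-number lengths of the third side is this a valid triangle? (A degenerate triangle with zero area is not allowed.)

315

The triangle inequality gives |158 − 387| < c < 158 + 387, i.e. 229 < c < 545.
So c can be any integer from 230 to 544: 315 values.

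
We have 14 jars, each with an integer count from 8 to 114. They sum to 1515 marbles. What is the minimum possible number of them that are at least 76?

12

Each value short of 76 is at most 75, costing at least 114 − 75 = 39 against the maximum total of 1596.
We can afford to lose at most 1596 − 1515 = 81, so at most ⌊81/39⌋ = 2 fall short, and at least 12 are ≥ 76.
Exactly 12 works: 12 values at 114 and 2 at 75 total 1518; lower one of the high values by 3 (still ≥ 76) to hit 1515.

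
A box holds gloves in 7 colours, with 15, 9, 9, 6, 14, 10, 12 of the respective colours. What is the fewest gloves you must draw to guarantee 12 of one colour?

68

In the worst case you take as many as possible of each colour without reaching 12: 11 + 9 + 9 + 6 + 11 + 10 + 11 = 67.
The next one must give 12 of some colour, so 67 + 1 = 68.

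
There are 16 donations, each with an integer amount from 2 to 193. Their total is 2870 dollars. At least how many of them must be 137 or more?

If only k of them are at least 137, the other 16 − k are at most 136, so the total is at most k·193 + (16 − k)·136.
This must reach 2870, so k·193 + (16 − k)·136 ≥ 2870, giving k ≥ 13.
Exactly 13 works: 13 values at 193 and 3 at 136 total 2917; lower one of the high values by 47 (still ≥ 137) to hit 2870.

13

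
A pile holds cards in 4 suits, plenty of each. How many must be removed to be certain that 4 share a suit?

You could draw 3 of every suit without reaching 4 of any — 12 in all.
One more forces 4 of some suit, so 12 + 1 = 13.

13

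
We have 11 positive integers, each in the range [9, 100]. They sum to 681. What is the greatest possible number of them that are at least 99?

6

With k values at 99 or above and the rest at least 9, the sum is at least 99 + 90k.
Since the sum is 681, we need 90k ≤ 582, i.e. k ≤ 6.
k = 6 is achieved by 6 values at 99 and 5 at 9, total 639; add 42 to one value (staying below 99) to reach 681.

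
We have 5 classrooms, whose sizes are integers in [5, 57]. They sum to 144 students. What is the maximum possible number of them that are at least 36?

If k of the values are ≥ 36, the total is ≥ 36k + 5(5 − k).
Setting 36k + 5(5 − k) ≤ 144 gives 31k ≤ 119, so k ≤ 3.
k = 3 is achieved by 3 values at 36 and 2 at 5, total 118; add 26 to one value (staying below 36) to reach 144.

3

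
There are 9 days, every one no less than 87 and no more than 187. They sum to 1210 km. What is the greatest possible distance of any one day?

187

Maximizing one value means minimizing the remaining 8.
The other 8 contribute at least 8 × 87 = 696, leaving at most 1210 − 696 = 514.
But each day is capped at 187, so the maximum is 187.
Achievable: one at 187 and the other 8 totalling 1023, which fits since 8 × 87 ≤ 1023 ≤ 8 × 187.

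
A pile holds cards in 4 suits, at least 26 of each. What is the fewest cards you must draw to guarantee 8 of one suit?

29

You could draw 7 of every suit without reaching 8 of any — 28 in all.
One more forces 8 of some suit, so 28 + 1 = 29.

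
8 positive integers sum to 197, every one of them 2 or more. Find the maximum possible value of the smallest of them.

The average is 197/8 < 25, so some value is ≤ 24.
Equality holds with 3 values of 24 and 5 values of 25.

24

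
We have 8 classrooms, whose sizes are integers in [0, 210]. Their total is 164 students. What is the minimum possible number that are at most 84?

Let j be the number exceeding 84. Then the total is ≥ 85·j + 0·(8 − j) = 0 + 85j.
So 85j ≤ 164 and j ≤ 1; hence at least 8 − 1 = 7 are ≤ 84.
Exactly 7 works: 7 values at 0 and 1 at 85 total 85; raise one of the low values by 79 (still ≤ 84) to hit 164.

7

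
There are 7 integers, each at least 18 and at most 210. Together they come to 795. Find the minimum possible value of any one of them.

Minimizing one value means maximizing the remaining 6.
The other 6 can take up 6 × 210 = 1260 ≥ 795 − 18, so one integer can sit at its floor of 18.
Achievable: one at 18 and the other 6 totalling 777, which fits since 6 × 18 ≤ 777 ≤ 6 × 210.

18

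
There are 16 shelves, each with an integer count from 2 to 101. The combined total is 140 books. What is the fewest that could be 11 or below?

6

If only k of them are at most 11, the other 16 − k are at least 12, so the total is at least (16 − k)·12 + k·2.
This is ≤ 140, so (16 − k)·12 + 2k ≤ 140, which gives k ≥ 6.
Exactly 6 works: 6 values at 2 and 10 at 12 total 132; raise one of the low values by 8 (still ≤ 11) to hit 140.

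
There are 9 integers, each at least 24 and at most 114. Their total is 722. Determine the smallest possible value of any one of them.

To make one integer as small as possible, make the other 8 as large as possible.
The other 8 can take up 8 × 114 = 912 ≥ 722 − 24, so one integer can sit at its floor of 24.
Achievable: one at 24 and the other 8 totalling 698, which fits since 8 × 24 ≤ 698 ≤ 8 × 114.

24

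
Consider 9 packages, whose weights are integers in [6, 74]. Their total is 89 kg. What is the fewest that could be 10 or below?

2

Let j be the number exceeding 10. Then the total is ≥ 11·j + 6·(9 − j) = 54 + 5j.
So 5j ≤ 35 and j ≤ 7; hence at least 9 − 7 = 2 are ≤ 10.
Exactly 2 works: 2 values at 6 and 7 at 11 total 89.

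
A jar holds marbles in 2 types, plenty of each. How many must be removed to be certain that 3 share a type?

5

In the worst case you draw 2 of each of the 2 types: 2 × 2 = 4.
One more forces 3 of some type, so 4 + 1 = 5.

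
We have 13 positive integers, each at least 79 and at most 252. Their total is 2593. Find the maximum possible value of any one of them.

Maximizing one value means minimizing the remaining 12.
The other 12 contribute at least 12 × 79 = 948, leaving at most 2593 − 948 = 1645.
But each integer is capped at 252, so the maximum is 252.
Achievable: one at 252 and the other 12 totalling 2341, which fits since 12 × 79 ≤ 2341 ≤ 12 × 252.

252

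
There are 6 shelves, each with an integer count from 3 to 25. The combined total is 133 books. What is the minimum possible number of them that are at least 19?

4

If only k of them are at least 19, the other 6 − k are at most 18, so the total is at most k·25 + (6 − k)·18.
This must reach 133, so k·25 + (6 − k)·18 ≥ 133, giving k ≥ 4.
Exactly 4 works: 4 values at 25 and 2 at 18 total 136; lower one of the high values by 3 (still ≥ 19) to hit 133.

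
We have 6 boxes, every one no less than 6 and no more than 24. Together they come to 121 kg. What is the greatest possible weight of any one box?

Maximizing one value means minimizing the remaining 5.
The other 5 contribute at least 5 × 6 = 30, leaving at most 121 − 30 = 91.
But each box is capped at 24, so the maximum is 24.
Achievable: one at 24 and the other 5 totalling 97, which fits since 5 × 6 ≤ 97 ≤ 5 × 24.

24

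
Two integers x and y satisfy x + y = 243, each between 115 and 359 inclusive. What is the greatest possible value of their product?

For a fixed sum, the product xy is largest when x and y are as close as possible.
Taking x = 121 and y = 122 (both in [115, 359]) gives xy = 14762.

14762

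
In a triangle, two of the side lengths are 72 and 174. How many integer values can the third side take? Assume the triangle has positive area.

143

The triangle inequality gives |72 − 174| < c < 72 + 174, i.e. 102 < c < 246.
So c can be any integer from 103 to 245: 143 values.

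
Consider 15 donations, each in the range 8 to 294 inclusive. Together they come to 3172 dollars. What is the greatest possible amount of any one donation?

Maximizing one value means minimizing the remaining 14.
The other 14 contribute at least 14 × 8 = 112, leaving at most 3172 − 112 = 3060.
But each donation is capped at 294, so the maximum is 294.
Achievable: one at 294 and the other 14 totalling 2878, which fits since 14 × 8 ≤ 2878 ≤ 14 × 294.

294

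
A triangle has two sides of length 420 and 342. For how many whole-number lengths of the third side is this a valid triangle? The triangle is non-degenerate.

The triangle inequality gives |420 − 342| < c < 420 + 342, i.e. 78 < c < 762.
So c can be any integer from 79 to 761: 683 values.

683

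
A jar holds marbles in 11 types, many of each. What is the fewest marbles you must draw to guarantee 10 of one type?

100

In the worst case you draw 9 of each of the 11 types: 11 × 9 = 99.
One more forces 10 of some type, so 99 + 1 = 100.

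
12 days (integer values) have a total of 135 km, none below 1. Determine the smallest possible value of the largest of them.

12

If every one of the 12 were at most 11, the total would be at most 12 × 11 = 132 < 135.
Achievable: 3 of them at 12 and 9 at 11 total 135.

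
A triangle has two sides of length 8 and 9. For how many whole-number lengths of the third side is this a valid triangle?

The triangle inequality gives |8 − 9| < c < 8 + 9, i.e. 1 < c < 17.
So c can be any integer from 2 to 16: 15 values.

15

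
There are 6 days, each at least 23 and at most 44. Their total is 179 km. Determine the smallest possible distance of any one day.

Minimizing one value means maximizing the remaining 5.
The other 5 can take up 5 × 44 = 220 ≥ 179 − 23, so one day can sit at its floor of 23.
Achievable: one at 23 and the other 5 totalling 156, which fits since 5 × 23 ≤ 156 ≤ 5 × 44.

23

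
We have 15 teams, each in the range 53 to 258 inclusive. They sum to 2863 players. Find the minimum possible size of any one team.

53

To make one team as small as possible, make the other 14 as large as possible.
The other 14 can take up 14 × 258 = 3612 ≥ 2863 − 53, so one team can sit at its floor of 53.
Achievable: one at 53 and the other 14 totalling 2810, which fits since 14 × 53 ≤ 2810 ≤ 14 × 258.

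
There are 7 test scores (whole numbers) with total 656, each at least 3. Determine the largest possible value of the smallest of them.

93

The average is 656/7 < 94, so some value is ≤ 93.
Equality holds with 2 values of 93 and 5 values of 94.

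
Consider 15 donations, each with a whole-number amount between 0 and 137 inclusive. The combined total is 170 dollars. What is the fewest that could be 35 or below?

11

Let j be the number exceeding 35. Then the total is ≥ 36·j + 0·(15 − j) = 0 + 36j.
So 36j ≤ 170 and j ≤ 4; hence at least 15 − 4 = 11 are ≤ 35.
Exactly 11 works: 11 values at 0 and 4 at 36 total 144; raise one of the low values by 26 (still ≤ 35) to hit 170.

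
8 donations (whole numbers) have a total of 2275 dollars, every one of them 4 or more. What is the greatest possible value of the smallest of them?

284

If every one of the 8 were at least 285, the total would be at least 8 × 285 = 2280 > 2275.
Achievable: 5 of them at 284 and 3 at 285 total 2275.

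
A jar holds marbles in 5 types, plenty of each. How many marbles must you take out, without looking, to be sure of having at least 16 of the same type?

76

You could draw 15 of every type without reaching 16 of any — 75 in all.
One more forces 16 of some type, so 75 + 1 = 76.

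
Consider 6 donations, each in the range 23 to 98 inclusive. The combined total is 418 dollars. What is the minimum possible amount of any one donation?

Minimizing one value means maximizing the remaining 5.
The other 5 can take up 5 × 98 = 490 ≥ 418 − 23, so one donation can sit at its floor of 23.
Achievable: one at 23 and the other 5 totalling 395, which fits since 5 × 23 ≤ 395 ≤ 5 × 98.

23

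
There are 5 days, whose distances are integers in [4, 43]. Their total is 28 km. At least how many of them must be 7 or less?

If only k of them are at most 7, the other 5 − k are at least 8, so the total is at least (5 − k)·8 + k·4.
This is ≤ 28, so (5 − k)·8 + 4k ≤ 28, which gives k ≥ 3.
Exactly 3 works: 3 values at 4 and 2 at 8 total 28.

3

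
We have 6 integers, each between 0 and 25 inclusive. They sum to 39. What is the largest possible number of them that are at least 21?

1

With k values at 21 or above and the rest at least 0, the sum is at least 0 + 21k.
Since the sum is 39, we need 21k ≤ 39, i.e. k ≤ 1.
k = 1 is achieved by 1 value at 21 and 5 at 0, total 21; add 18 to one value (staying below 21) to reach 39.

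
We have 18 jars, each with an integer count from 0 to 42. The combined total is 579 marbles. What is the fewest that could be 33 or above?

1

Each value short of 33 is at most 32, costing at least 42 − 32 = 10 against the maximum total of 756.
We can afford to lose at most 756 − 579 = 177, so at most ⌊177/10⌋ = 17 fall short, and at least 1 are ≥ 33.
Exactly 1 works: 1 value at 42 and 17 at 32 total 586; lower one of the high values by 7 (still ≥ 33) to hit 579.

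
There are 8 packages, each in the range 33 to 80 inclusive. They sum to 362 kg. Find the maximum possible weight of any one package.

To make one package as large as possible, make the other 7 as small as possible.
The other 7 contribute at least 7 × 33 = 231, leaving at most 362 − 231 = 131.
But each package is capped at 80, so the maximum is 80.
Achievable: one at 80 and the other 7 totalling 282, which fits since 7 × 33 ≤ 282 ≤ 7 × 80.

80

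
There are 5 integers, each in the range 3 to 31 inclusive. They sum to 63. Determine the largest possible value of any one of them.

31

To make one integer as large as possible, make the other 4 as small as possible.
The other 4 contribute at least 4 × 3 = 12, leaving at most 63 − 12 = 51.
But each integer is capped at 31, so the maximum is 31.
Achievable: one at 31 and the other 4 totalling 32, which fits since 4 × 3 ≤ 32 ≤ 4 × 31.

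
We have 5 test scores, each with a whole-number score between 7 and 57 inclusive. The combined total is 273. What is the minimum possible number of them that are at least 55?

1

Each value short of 55 is at most 54, costing at least 57 − 54 = 3 against the maximum total of 285.
We can afford to lose at most 285 − 273 = 12, so at most ⌊12/3⌋ = 4 fall short, and at least 1 are ≥ 55.
Exactly 1 works: 1 value at 57 and 4 at 54 total 273.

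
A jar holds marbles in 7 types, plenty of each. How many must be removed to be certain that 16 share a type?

You could draw 15 of every type without reaching 16 of any — 105 in all.
One more forces 16 of some type, so 105 + 1 = 106.

106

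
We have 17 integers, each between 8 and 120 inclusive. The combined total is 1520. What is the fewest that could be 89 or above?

Each value short of 89 is at most 88, costing at least 120 − 88 = 32 against the maximum total of 2040.
We can afford to lose at most 2040 − 1520 = 520, so at most ⌊520/32⌋ = 16 fall short, and at least 1 are ≥ 89.
Exactly 1 works: 1 value at 120 and 16 at 88 total 1528; lower one of the high values by 8 (still ≥ 89) to hit 1520.

1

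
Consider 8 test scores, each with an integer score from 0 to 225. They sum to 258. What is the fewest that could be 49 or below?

If only k of them are at most 49, the other 8 − k are at least 50, so the total is at least (8 − k)·50 + k·0.
This is ≤ 258, so (8 − k)·50 + 0k ≤ 258, which gives k ≥ 3.
Exactly 3 works: 3 values at 0 and 5 at 50 total 250; raise one of the low values by 8 (still ≤ 49) to hit 258.

3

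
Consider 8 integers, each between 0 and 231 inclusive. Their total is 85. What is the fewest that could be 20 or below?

4

If only k of them are at most 20, the other 8 − k are at least 21, so the total is at least (8 − k)·21 + k·0.
This is ≤ 85, so (8 − k)·21 + 0k ≤ 85, which gives k ≥ 4.
Exactly 4 works: 4 values at 0 and 4 at 21 total 84; raise one of the low values by 1 (still ≤ 20) to hit 85.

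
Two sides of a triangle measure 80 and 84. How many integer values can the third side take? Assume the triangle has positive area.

159

The triangle inequality gives |80 − 84| < c < 80 + 84, i.e. 4 < c < 164.
So c can be any integer from 5 to 163: 159 values.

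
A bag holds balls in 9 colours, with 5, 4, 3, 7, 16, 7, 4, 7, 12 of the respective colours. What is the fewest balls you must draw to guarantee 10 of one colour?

In the worst case you take as many as possible of each colour without reaching 10: 5 + 4 + 3 + 7 + 9 + 7 + 4 + 7 + 9 = 55.
The next one must give 10 of some colour, so 55 + 1 = 56.

56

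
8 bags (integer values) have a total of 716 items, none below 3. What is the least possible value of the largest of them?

Some value must be at least ⌈716/8⌉ = 90, since 8 × 89 = 712 < 716.
Taking 4 copies of 89 and 4 copies of 90 gives exactly 716, so 90 is attained.

90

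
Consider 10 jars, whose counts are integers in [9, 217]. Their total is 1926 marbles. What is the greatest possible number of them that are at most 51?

Suppose k of them are at most 51. Those contribute at most 51 each and the rest at most 217 each.
So the total is at most 51k + 217(10 − k) = 2170 − 166k. This must still be ≥ 1926, so k ≤ 1.
k = 1 is achieved by 1 value at 51 and 9 at 217, total 2004; lower one of the 217's by 78 (still > 51) to reach 1926.

1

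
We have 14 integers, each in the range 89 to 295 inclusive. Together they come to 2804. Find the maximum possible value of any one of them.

To make one integer as large as possible, make the other 13 as small as possible.
The other 13 contribute at least 13 × 89 = 1157, leaving at most 2804 − 1157 = 1647.
But each integer is capped at 295, so the maximum is 295.
Achievable: one at 295 and the other 13 totalling 2509, which fits since 13 × 89 ≤ 2509 ≤ 13 × 295.

295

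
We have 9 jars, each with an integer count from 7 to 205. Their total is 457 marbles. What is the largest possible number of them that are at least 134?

3

Suppose k of them are at least 134. Those contribute at least 134 each and the other 9 − k at least 7 each.
So the total is at least 134k + 7(9 − k) = 63 + 127k. This must be ≤ 457, giving k ≤ 3.
k = 3 is achieved by 3 values at 134 and 6 at 7, total 444; add 13 to one value (staying below 134) to reach 457.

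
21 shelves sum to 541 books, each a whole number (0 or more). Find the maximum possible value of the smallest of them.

If every one of the 21 were at least 26, the total would be at least 21 × 26 = 546 > 541.
Achievable: 5 of them at 25 and 16 at 26 total 541.

25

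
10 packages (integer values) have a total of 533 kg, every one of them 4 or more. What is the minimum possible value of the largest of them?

54

Some value must be at least ⌈533/10⌉ = 54, since 10 × 53 = 530 < 533.
Equality holds with 3 values of 54 and 7 values of 53.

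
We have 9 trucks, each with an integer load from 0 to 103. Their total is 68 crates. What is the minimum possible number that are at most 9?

3

If only k of them are at most 9, the other 9 − k are at least 10, so the total is at least (9 − k)·10 + k·0.
This is ≤ 68, so (9 − k)·10 + 0k ≤ 68, which gives k ≥ 3.
Exactly 3 works: 3 values at 0 and 6 at 10 total 60; raise one of the low values by 8 (still ≤ 9) to hit 68.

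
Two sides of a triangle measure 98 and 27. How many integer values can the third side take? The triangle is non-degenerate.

53

The triangle inequality gives |98 − 27| < c < 98 + 27, i.e. 71 < c < 125.
So c can be any integer from 72 to 124: 53 values.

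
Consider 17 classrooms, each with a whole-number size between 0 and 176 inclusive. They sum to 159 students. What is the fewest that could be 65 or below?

Let j be the number exceeding 65. Then the total is ≥ 66·j + 0·(17 − j) = 0 + 66j.
So 66j ≤ 159 and j ≤ 2; hence at least 17 − 2 = 15 are ≤ 65.
Exactly 15 works: 15 values at 0 and 2 at 66 total 132; raise one of the low values by 27 (still ≤ 65) to hit 159.

15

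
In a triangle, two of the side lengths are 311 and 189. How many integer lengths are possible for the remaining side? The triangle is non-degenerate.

The triangle inequality gives |311 − 189| < c < 311 + 189, i.e. 122 < c < 500.
So c can be any integer from 123 to 499: 377 values.

377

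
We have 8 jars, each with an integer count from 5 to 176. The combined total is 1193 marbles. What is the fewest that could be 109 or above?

If only k of them are at least 109, the other 8 − k are at most 108, so the total is at most k·176 + (8 − k)·108.
This must reach 1193, so k·176 + (8 − k)·108 ≥ 1193, giving k ≥ 5.
Exactly 5 works: 5 values at 176 and 3 at 108 total 1204; lower one of the high values by 11 (still ≥ 109) to hit 1193.

5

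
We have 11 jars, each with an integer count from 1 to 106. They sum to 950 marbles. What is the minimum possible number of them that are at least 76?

5

Each value short of 76 is at most 75, costing at least 106 − 75 = 31 against the maximum total of 1166.
We can afford to lose at most 1166 − 950 = 216, so at most ⌊216/31⌋ = 6 fall short, and at least 5 are ≥ 76.
Exactly 5 works: 5 values at 106 and 6 at 75 total 980; lower one of the high values by 30 (still ≥ 76) to hit 950.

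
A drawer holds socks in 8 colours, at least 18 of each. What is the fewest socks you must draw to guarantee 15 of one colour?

You could draw 14 of every colour without reaching 15 of any — 112 in all.
One more forces 15 of some colour, so 112 + 1 = 113.

113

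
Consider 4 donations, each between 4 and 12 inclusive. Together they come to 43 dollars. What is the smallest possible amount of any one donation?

7

Minimizing one value means maximizing the remaining 3.
The other 3 contribute at most 3 × 12 = 36, leaving at least 43 − 36 = 7.
Since 7 ≥ 4, this is achievable: one at 7 and 3 at 12.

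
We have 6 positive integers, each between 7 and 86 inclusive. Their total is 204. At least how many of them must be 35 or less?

Each value above 35 is at least 36, contributing at least 36 − 7 = 29 above the floor 7.
The sum exceeds the floor total 42 by 162, so at most ⌊162/29⌋ = 5 exceed 35, and at least 1 are ≤ 35.
Exactly 1 works: 1 value at 7 and 5 at 36 total 187; raise one of the low values by 17 (still ≤ 35) to hit 204.

1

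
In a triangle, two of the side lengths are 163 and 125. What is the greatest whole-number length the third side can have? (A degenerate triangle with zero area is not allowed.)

287

The third side must be less than 163 + 125 = 288.
The largest integer below 288 is 287.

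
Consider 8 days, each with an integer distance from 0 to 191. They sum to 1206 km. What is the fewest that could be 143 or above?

Suppose at most 8 − j of them reach 143; then j values are ≤ 142 and the rest ≤ 191.
The total is then ≤ 142·j + 191·(8 − j) = 1528 − 49j. For this to be ≥ 1206 we need j ≤ 6, so at least 8 − 6 = 2 must reach 143.
Exactly 2 works: 2 values at 191 and 6 at 142 total 1234; lower one of the high values by 28 (still ≥ 143) to hit 1206.

2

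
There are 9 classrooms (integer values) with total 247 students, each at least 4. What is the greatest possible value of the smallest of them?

27

The average is 247/9 < 28, so some value is ≤ 27.
Achievable: 5 of them at 27 and 4 at 28 total 247.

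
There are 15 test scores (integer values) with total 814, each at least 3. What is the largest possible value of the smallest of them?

The average is 814/15 < 55, so some value is ≤ 54.
Equality holds with 11 values of 54 and 4 values of 55.

54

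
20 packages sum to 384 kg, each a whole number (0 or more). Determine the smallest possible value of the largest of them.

The 20 values sum to 384, so their maximum is at least ⌈384/20⌉ = 20.
Achievable: 4 of them at 20 and 16 at 19 total 384.

20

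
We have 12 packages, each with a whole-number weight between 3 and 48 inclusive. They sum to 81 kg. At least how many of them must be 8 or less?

5

If only k of them are at most 8, the other 12 − k are at least 9, so the total is at least (12 − k)·9 + k·3.
This is ≤ 81, so (12 − k)·9 + 3k ≤ 81, which gives k ≥ 5.
Exactly 5 works: 5 values at 3 and 7 at 9 total 78; raise one of the low values by 3 (still ≤ 8) to hit 81.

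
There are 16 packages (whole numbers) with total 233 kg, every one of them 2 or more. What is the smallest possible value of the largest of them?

15

The average is 233/16 > 14, so not all 16 can be 14 or less; the largest is ≥ 15.
Achievable: 9 of them at 15 and 7 at 14 total 233.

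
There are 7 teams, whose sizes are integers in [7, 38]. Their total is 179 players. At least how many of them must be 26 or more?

1

Each value short of 26 is at most 25, costing at least 38 − 25 = 13 against the maximum total of 266.
We can afford to lose at most 266 − 179 = 87, so at most ⌊87/13⌋ = 6 fall short, and at least 1 are ≥ 26.
Exactly 1 works: 1 value at 38 and 6 at 25 total 188; lower one of the high values by 9 (still ≥ 26) to hit 179.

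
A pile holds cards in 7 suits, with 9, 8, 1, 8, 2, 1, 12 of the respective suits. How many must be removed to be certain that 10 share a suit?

39

In the worst case you take as many as possible of each suit without reaching 10: 9 + 8 + 1 + 8 + 2 + 1 + 9 = 38.
The next one must give 10 of some suit, so 38 + 1 = 39.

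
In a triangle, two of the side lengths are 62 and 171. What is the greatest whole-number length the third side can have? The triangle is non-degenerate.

232

The third side must be less than 62 + 171 = 233.
The largest integer below 233 is 232.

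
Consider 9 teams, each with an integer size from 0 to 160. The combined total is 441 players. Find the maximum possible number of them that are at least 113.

Suppose k of them are at least 113. Those contribute at least 113 each and the other 9 − k at least 0 each.
So the total is at least 113k + 0(9 − k) = 0 + 113k. This must be ≤ 441, giving k ≤ 3.
k = 3 is achieved by 3 values at 113 and 6 at 0, total 339; add 102 to one value (staying below 113) to reach 441.

3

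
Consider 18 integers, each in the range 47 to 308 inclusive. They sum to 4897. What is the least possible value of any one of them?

47

To make one integer as small as possible, make the other 17 as large as possible.
The other 17 can take up 17 × 308 = 5236 ≥ 4897 − 47, so one integer can sit at its floor of 47.
Achievable: one at 47 and the other 17 totalling 4850, which fits since 17 × 47 ≤ 4850 ≤ 17 × 308.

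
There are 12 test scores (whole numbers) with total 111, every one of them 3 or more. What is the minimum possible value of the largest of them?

If every one of the 12 were at most 9, the total would be at most 12 × 9 = 108 < 111.
Taking 9 copies of 9 and 3 copies of 10 gives exactly 111, so 10 is attained.

10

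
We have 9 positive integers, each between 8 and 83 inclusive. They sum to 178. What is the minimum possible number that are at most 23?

3

Let j be the number exceeding 23. Then the total is ≥ 24·j + 8·(9 − j) = 72 + 16j.
So 16j ≤ 106 and j ≤ 6; hence at least 9 − 6 = 3 are ≤ 23.
Exactly 3 works: 3 values at 8 and 6 at 24 total 168; raise one of the low values by 10 (still ≤ 23) to hit 178.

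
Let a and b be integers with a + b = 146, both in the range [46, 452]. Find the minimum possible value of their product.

For a fixed sum, ab is smallest when a and b are as far apart as possible.
The extreme feasible split is a = 46, b = 100, giving ab = 4600.

4600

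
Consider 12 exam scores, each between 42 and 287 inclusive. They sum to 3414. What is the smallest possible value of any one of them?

Minimizing one value means maximizing the remaining 11.
The other 11 contribute at most 11 × 287 = 3157, leaving at least 3414 − 3157 = 257.
Since 257 ≥ 42, this is achievable: one at 257 and 11 at 287.

257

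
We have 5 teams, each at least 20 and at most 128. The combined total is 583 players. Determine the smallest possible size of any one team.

Minimizing one value means maximizing the remaining 4.
The other 4 contribute at most 4 × 128 = 512, leaving at least 583 − 512 = 71.
Since 71 ≥ 20, this is achievable: one at 71 and 4 at 128.

71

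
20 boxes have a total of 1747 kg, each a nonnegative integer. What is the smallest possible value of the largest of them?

If every one of the 20 were at most 87, the total would be at most 20 × 87 = 1740 < 1747.
Achievable: 7 of them at 88 and 13 at 87 total 1747.

88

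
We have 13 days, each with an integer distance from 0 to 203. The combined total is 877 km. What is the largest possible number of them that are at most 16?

Suppose k of them are at most 16. Those contribute at most 16 each and the rest at most 203 each.
So the total is at most 16k + 203(13 − k) = 2639 − 187k. This must still be ≥ 877, so k ≤ 9.
k = 9 is achieved by 9 values at 16 and 4 at 203, total 956; lower one of the 203's by 79 (still > 16) to reach 877.

9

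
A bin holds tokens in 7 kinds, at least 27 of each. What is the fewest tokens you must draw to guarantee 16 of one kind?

106

You could draw 15 of every kind without reaching 16 of any — 105 in all.
One more forces 16 of some kind, so 105 + 1 = 106.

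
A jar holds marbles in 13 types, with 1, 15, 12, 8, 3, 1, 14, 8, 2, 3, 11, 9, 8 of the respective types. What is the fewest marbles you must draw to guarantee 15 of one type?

In the worst case you take as many as possible of each type without reaching 15: 1 + 14 + 12 + 8 + 3 + 1 + 14 + 8 + 2 + 3 + 11 + 9 + 8 = 94.
The next one must give 15 of some type, so 94 + 1 = 95.

95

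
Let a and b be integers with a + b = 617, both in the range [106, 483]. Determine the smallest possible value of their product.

64722

For a fixed sum, ab is smallest when a and b are as far apart as possible.
The extreme feasible split is a = 134, b = 483, giving ab = 64722.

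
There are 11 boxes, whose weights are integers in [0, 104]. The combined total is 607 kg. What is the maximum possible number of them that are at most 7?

Each value at 7 or below falls at least 104 − 7 = 97 short of the ceiling 104.
The ceiling total is 11 × 104 = 1144, and we need 607, so at most ⌊(1144 − 607)/97⌋ = 5 can be that low.
k = 5 is achieved by 5 values at 7 and 6 at 104, total 659; lower one of the 104's by 52 (still > 7) to reach 607.

5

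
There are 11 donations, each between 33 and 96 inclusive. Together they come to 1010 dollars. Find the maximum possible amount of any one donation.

Maximizing one value means minimizing the remaining 10.
The other 10 contribute at least 10 × 33 = 330, leaving at most 1010 − 330 = 680.
But each donation is capped at 96, so the maximum is 96.
Achievable: one at 96 and the other 10 totalling 914, which fits since 10 × 33 ≤ 914 ≤ 10 × 96.

96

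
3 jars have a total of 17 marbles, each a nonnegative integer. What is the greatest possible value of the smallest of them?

The 3 values sum to 17, so their minimum is at most ⌊17/3⌋ = 5.
Taking 1 copy of 5 and 2 copies of 6 gives exactly 17, so 5 is attained.

5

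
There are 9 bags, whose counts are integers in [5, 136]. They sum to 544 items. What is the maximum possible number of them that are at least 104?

5

If k of the values are ≥ 104, the total is ≥ 104k + 5(9 − k).
Setting 104k + 5(9 − k) ≤ 544 gives 99k ≤ 499, so k ≤ 5.
k = 5 is achieved by 5 values at 104 and 4 at 5, total 540; add 4 to one value (staying below 104) to reach 544.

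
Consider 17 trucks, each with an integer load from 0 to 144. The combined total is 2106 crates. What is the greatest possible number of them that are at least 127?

If k of the values are ≥ 127, the total is ≥ 127k + 0(17 − k).
Setting 127k + 0(17 − k) ≤ 2106 gives 127k ≤ 2106, so k ≤ 16.
k = 16 is achieved by 16 values at 127 and 1 at 0, total 2032; add 74 to one value (staying below 127) to reach 2106.

16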